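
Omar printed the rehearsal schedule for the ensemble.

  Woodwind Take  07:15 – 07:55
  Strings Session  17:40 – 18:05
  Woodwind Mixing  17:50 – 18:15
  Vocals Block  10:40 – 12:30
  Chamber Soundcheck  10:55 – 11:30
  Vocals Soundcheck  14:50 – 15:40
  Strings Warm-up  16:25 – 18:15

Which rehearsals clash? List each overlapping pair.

Chamber Soundcheck & Vocals Block, Strings Session & Strings Warm-up, Strings Session & Woodwind Mixing, Strings Warm-up & Woodwind Mixing

Check each pair: they overlap iff neither finishes before the other starts.
Sorted by start: Woodwind Take, Vocals Block, Chamber Soundcheck, Vocals Soundcheck, Strings Warm-up, Strings Session, Woodwind Mixing.
Vocals Block starts after Woodwind Take ends; Woodwind Take is clear from here.
Chamber Soundcheck starts before Vocals Block ends → Vocals Block and Chamber Soundcheck overlap.
Vocals Soundcheck starts after Vocals Block ends; Vocals Block is clear from here.
Vocals Soundcheck starts after Chamber Soundcheck ends; Chamber Soundcheck is clear from here.
Strings Warm-up starts after Vocals Soundcheck ends; Vocals Soundcheck is clear from here.
Strings Session starts before Strings Warm-up ends → Strings Warm-up and Strings Session overlap.
Woodwind Mixing starts before Strings Warm-up ends → Strings Warm-up and Woodwind Mixing overlap.
Woodwind Mixing starts before Strings Session ends → Strings Session and Woodwind Mixing overlap.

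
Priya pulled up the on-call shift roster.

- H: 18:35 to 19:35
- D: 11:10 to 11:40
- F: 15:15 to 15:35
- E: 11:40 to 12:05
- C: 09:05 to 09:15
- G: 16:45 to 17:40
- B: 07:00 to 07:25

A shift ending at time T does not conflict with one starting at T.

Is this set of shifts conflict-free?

Sorted by start: B, C, D, E, F, G, H.
C starts after B ends; B is clear from here.
D starts after C ends; C is clear from here.
E starts exactly when D ends (back-to-back, no overlap); D is clear from here.
F starts after E ends; E is clear from here.
G starts after F ends; F is clear from here.
H starts after G ends.
Every pair is clear; the schedule has no overlaps.

Yes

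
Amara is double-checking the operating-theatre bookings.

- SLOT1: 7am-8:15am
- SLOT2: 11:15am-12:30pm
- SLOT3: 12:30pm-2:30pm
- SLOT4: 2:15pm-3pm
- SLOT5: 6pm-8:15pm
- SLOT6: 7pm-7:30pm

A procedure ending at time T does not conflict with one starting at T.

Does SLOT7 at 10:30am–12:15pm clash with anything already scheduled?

Yes — it overlaps SLOT2

SLOT1: ends 8:15am at or before SLOT7 starts 10:30am → clear.
SLOT2: starts 11:15am before SLOT7 ends 12:15pm, and ends 12:30pm after SLOT7 starts 10:30am → overlap.
SLOT3: starts 12:30pm at or after SLOT7 ends 12:15pm → clear.
SLOT4: starts 2:15pm at or after SLOT7 ends 12:15pm → clear.
SLOT5: starts 6pm at or after SLOT7 ends 12:15pm → clear.
SLOT6: starts 7pm at or after SLOT7 ends 12:15pm → clear.
SLOT7 overlaps SLOT2.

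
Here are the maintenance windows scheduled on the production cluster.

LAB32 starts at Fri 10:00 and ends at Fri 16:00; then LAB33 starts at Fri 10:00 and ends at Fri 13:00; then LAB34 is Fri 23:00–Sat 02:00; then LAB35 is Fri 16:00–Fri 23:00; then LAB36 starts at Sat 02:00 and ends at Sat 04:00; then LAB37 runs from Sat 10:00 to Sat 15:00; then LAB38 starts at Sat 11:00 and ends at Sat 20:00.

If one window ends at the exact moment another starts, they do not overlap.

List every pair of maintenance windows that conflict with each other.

LAB32 & LAB33, LAB37 & LAB38

Two intervals overlap when each starts before the other ends.
Sorted by start: LAB32, LAB33, LAB35, LAB34, LAB36, LAB37, LAB38.
LAB33 starts before LAB32 ends → LAB32 and LAB33 overlap.
LAB35 starts exactly when LAB32 ends (back-to-back, no overlap); LAB32 is clear from here.
LAB35 starts after LAB33 ends; LAB33 is clear from here.
LAB34 starts exactly when LAB35 ends (back-to-back, no overlap); LAB35 is clear from here.
LAB36 starts exactly when LAB34 ends (back-to-back, no overlap); LAB34 is clear from here.
LAB37 starts after LAB36 ends; LAB36 is clear from here.
LAB38 starts before LAB37 ends → LAB37 and LAB38 overlap.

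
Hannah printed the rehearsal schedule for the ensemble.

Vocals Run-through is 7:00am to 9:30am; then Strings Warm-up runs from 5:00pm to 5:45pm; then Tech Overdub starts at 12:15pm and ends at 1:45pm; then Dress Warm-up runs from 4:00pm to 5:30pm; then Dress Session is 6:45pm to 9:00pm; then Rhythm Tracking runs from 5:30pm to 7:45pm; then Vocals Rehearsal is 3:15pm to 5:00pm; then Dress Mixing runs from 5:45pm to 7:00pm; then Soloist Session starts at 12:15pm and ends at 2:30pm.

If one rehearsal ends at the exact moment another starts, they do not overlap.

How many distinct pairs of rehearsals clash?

7

Sorted by start: Vocals Run-through, Tech Overdub, Soloist Session, Vocals Rehearsal, Dress Warm-up, Strings Warm-up, Rhythm Tracking, Dress Mixing, Dress Session.
Tech Overdub starts after Vocals Run-through ends, so Vocals Run-through has no further overlaps.
Soloist Session starts before Tech Overdub ends → Tech Overdub and Soloist Session overlap.
Vocals Rehearsal starts after Tech Overdub ends, so Tech Overdub has no further overlaps.
Vocals Rehearsal starts after Soloist Session ends, so Soloist Session has no further overlaps.
Dress Warm-up starts before Vocals Rehearsal ends → Vocals Rehearsal and Dress Warm-up overlap.
Strings Warm-up starts exactly when Vocals Rehearsal ends (back-to-back, no overlap), so Vocals Rehearsal has no further overlaps.
Strings Warm-up starts before Dress Warm-up ends → Dress Warm-up and Strings Warm-up overlap.
Rhythm Tracking starts exactly when Dress Warm-up ends (back-to-back, no overlap), so Dress Warm-up has no further overlaps.
Rhythm Tracking starts before Strings Warm-up ends → Strings Warm-up and Rhythm Tracking overlap.
Dress Mixing starts exactly when Strings Warm-up ends (back-to-back, no overlap), so Strings Warm-up has no further overlaps.
Dress Mixing starts before Rhythm Tracking ends → Rhythm Tracking and Dress Mixing overlap.
Dress Session starts before Rhythm Tracking ends → Rhythm Tracking and Dress Session overlap.
Dress Session starts before Dress Mixing ends → Dress Mixing and Dress Session overlap.
Overlapping pairs: Dress Mixing & Dress Session, Dress Mixing & Rhythm Tracking, Dress Session & Rhythm Tracking, Dress Warm-up & Strings Warm-up, Dress Warm-up & Vocals Rehearsal, Rhythm Tracking & Strings Warm-up, Soloist Session & Tech Overdub — 7 in total.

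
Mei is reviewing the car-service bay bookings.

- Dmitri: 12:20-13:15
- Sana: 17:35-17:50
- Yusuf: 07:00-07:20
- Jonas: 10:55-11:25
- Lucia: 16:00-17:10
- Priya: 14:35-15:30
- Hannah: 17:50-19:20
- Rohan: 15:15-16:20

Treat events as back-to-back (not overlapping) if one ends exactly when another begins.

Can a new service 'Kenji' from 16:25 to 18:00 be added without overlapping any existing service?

Yusuf: ends 07:20 at or before Kenji starts 16:25 → clear.
Jonas: ends 11:25 at or before Kenji starts 16:25 → clear.
Dmitri: ends 13:15 at or before Kenji starts 16:25 → clear.
Priya: ends 15:30 at or before Kenji starts 16:25 → clear.
Rohan: ends 16:20 at or before Kenji starts 16:25 → clear.
Lucia: starts 16:00 before Kenji ends 18:00, and ends 17:10 after Kenji starts 16:25 → overlap.
Sana: starts 17:35 before Kenji ends 18:00, and ends 17:50 after Kenji starts 16:25 → overlap.
Hannah: starts 17:50 before Kenji ends 18:00, and ends 19:20 after Kenji starts 16:25 → overlap.
Kenji overlaps Hannah, Lucia, Sana.

No — it overlaps Hannah, Lucia, Sana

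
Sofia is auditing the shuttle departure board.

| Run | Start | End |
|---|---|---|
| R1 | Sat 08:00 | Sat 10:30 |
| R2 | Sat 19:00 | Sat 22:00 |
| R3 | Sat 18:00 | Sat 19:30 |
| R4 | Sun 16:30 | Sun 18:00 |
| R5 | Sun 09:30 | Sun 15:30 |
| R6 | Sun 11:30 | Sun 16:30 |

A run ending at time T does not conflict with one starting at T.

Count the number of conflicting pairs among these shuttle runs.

2

Sorted by start: R1, R3, R2, R5, R6, R4.
R3 starts after R1 ends; R1 is clear from here.
R2 starts before R3 ends → R3 and R2 overlap.
R5 starts after R3 ends; R3 is clear from here.
R5 starts after R2 ends; R2 is clear from here.
R6 starts before R5 ends → R5 and R6 overlap.
R4 starts after R5 ends.
R4 starts exactly when R6 ends (back-to-back, no overlap).
Overlapping pairs: R2 & R3, R5 & R6 — 2 in total.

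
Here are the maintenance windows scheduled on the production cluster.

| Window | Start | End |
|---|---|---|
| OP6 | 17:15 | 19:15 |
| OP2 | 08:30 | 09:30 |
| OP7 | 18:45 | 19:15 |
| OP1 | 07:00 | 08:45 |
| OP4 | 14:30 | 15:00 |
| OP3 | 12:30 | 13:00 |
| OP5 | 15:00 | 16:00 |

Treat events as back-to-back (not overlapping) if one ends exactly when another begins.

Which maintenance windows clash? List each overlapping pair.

OP1 & OP2, OP6 & OP7

Two intervals overlap when each starts before the other ends.
Sorted by start: OP1, OP2, OP3, OP4, OP5, OP6, OP7.
OP2 starts before OP1 ends → OP1 and OP2 overlap.
OP3 starts after OP1 ends; OP1 is clear from here.
OP3 starts after OP2 ends; OP2 is clear from here.
OP4 starts after OP3 ends; OP3 is clear from here.
OP5 starts exactly when OP4 ends (back-to-back, no overlap); OP4 is clear from here.
OP6 starts after OP5 ends; OP5 is clear from here.
OP7 starts before OP6 ends → OP6 and OP7 overlap.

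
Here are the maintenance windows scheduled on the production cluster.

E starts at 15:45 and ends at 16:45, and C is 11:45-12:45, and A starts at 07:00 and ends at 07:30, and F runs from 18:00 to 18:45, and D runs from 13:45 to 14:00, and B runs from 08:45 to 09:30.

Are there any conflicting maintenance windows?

No

Sorted by start: A, B, C, D, E, F.
B starts after A ends, so nothing later overlaps A either.
C starts after B ends, so nothing later overlaps B either.
D starts after C ends, so nothing later overlaps C either.
E starts after D ends, so nothing later overlaps D either.
F starts after E ends.
Every pair is clear; the schedule has no overlaps.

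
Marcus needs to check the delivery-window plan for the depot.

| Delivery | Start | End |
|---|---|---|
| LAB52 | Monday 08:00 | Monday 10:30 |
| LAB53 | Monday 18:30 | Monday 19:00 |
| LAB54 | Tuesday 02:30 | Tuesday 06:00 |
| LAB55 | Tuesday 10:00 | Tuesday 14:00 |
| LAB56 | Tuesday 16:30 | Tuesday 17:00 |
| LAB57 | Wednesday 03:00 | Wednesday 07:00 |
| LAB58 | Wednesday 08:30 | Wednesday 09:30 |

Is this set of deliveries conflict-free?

Yes

Sorted by start: LAB52, LAB53, LAB54, LAB55, LAB56, LAB57, LAB58.
LAB53 starts after LAB52 ends; LAB52 is clear from here.
LAB54 starts after LAB53 ends; LAB53 is clear from here.
LAB55 starts after LAB54 ends; LAB54 is clear from here.
LAB56 starts after LAB55 ends; LAB55 is clear from here.
LAB57 starts after LAB56 ends; LAB56 is clear from here.
LAB58 starts after LAB57 ends.
Every pair is clear; the schedule has no overlaps.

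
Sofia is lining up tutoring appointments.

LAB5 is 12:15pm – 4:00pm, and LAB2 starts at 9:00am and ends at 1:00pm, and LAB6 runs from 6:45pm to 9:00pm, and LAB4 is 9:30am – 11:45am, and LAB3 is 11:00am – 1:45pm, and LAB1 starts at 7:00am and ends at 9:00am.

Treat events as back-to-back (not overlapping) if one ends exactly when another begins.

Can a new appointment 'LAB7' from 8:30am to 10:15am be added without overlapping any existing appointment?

No — it overlaps LAB1, LAB2, LAB4

LAB1: starts 7:00am before LAB7 ends 10:15am, and ends 9:00am after LAB7 starts 8:30am → overlap.
LAB2: starts 9:00am before LAB7 ends 10:15am, and ends 1:00pm after LAB7 starts 8:30am → overlap.
LAB4: starts 9:30am before LAB7 ends 10:15am, and ends 11:45am after LAB7 starts 8:30am → overlap.
LAB3: starts 11:00am at or after LAB7 ends 10:15am → clear.
LAB5: starts 12:15pm at or after LAB7 ends 10:15am → clear.
LAB6: starts 6:45pm at or after LAB7 ends 10:15am → clear.
LAB7 overlaps LAB1, LAB2, LAB4.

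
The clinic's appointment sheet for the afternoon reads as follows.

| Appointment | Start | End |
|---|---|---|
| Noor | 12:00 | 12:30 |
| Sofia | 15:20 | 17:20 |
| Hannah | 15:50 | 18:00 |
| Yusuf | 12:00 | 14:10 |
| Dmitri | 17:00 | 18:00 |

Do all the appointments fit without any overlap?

Sorted by start: Yusuf, Noor, Sofia, Hannah, Dmitri.
Noor starts before Yusuf ends → Yusuf and Noor overlap.
That's a conflict, so the schedule is not conflict-free.

No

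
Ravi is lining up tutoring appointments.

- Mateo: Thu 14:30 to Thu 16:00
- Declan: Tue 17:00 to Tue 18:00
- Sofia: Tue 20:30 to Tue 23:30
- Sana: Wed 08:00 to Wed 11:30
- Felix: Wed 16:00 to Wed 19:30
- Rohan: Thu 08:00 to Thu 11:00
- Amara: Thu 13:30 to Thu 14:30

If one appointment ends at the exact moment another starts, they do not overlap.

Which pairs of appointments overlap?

Sorted by start: Declan, Sofia, Sana, Felix, Rohan, Amara, Mateo.
Sofia starts after Declan ends, so nothing later overlaps Declan either.
Sana starts after Sofia ends, so nothing later overlaps Sofia either.
Felix starts after Sana ends, so nothing later overlaps Sana either.
Rohan starts after Felix ends, so nothing later overlaps Felix either.
Amara starts after Rohan ends, so nothing later overlaps Rohan either.
Mateo starts exactly when Amara ends (back-to-back, no overlap).

no overlapping pairs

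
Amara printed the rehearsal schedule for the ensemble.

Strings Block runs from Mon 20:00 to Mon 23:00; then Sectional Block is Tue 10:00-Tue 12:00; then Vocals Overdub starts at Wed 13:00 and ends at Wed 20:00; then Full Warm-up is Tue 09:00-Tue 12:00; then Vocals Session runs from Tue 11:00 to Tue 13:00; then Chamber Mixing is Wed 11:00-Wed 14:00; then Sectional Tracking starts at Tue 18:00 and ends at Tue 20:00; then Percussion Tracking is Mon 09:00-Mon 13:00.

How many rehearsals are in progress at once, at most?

Walk through starts and ends in time order (an end at T is processed before a start at T):
Mon 09:00 start Percussion Tracking → 1
Mon 13:00 end Percussion Tracking → 0
Mon 20:00 start Strings Block → 1
Mon 23:00 end Strings Block → 0
Tue 09:00 start Full Warm-up → 1
Tue 10:00 start Sectional Block → 2
Tue 11:00 start Vocals Session → 3
Tue 12:00 end Full Warm-up → 2
Tue 12:00 end Sectional Block → 1
Tue 13:00 end Vocals Session → 0
Tue 18:00 start Sectional Tracking → 1
Tue 20:00 end Sectional Tracking → 0
Wed 11:00 start Chamber Mixing → 1
Wed 13:00 start Vocals Overdub → 2
Wed 14:00 end Chamber Mixing → 1
Wed 20:00 end Vocals Overdub → 0
Peak is 3, at Tue 11:00 (Full Warm-up, Sectional Block, Vocals Session).

3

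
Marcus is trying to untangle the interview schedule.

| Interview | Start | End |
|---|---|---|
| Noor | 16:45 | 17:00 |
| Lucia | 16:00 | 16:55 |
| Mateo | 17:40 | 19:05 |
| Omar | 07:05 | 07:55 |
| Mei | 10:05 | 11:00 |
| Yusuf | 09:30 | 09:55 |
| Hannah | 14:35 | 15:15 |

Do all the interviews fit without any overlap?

No

Sorted by start: Omar, Yusuf, Mei, Hannah, Lucia, Noor, Mateo.
Yusuf starts after Omar ends; Omar is clear from here.
Mei starts after Yusuf ends; Yusuf is clear from here.
Hannah starts after Mei ends; Mei is clear from here.
Lucia starts after Hannah ends; Hannah is clear from here.
Noor starts before Lucia ends → Lucia and Noor overlap.
That's a conflict, so the schedule is not conflict-free.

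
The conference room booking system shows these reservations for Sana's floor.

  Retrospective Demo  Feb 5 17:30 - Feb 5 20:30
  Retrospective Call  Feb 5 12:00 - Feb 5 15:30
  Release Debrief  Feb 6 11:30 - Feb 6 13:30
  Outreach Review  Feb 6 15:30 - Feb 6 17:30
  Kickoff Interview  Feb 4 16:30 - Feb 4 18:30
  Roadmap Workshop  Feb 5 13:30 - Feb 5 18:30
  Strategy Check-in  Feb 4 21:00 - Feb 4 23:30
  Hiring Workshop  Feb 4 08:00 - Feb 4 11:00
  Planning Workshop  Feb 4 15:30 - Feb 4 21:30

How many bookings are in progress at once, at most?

Sort all start/end points and keep a running count:
Feb 4 08:00 start Hiring Workshop → 1
Feb 4 11:00 end Hiring Workshop → 0
Feb 4 15:30 start Planning Workshop → 1
Feb 4 16:30 start Kickoff Interview → 2
Feb 4 18:30 end Kickoff Interview → 1
Feb 4 21:00 start Strategy Check-in → 2
Feb 4 21:30 end Planning Workshop → 1
Feb 4 23:30 end Strategy Check-in → 0
Feb 5 12:00 start Retrospective Call → 1
Feb 5 13:30 start Roadmap Workshop → 2
Feb 5 15:30 end Retrospective Call → 1
Feb 5 17:30 start Retrospective Demo → 2
Feb 5 18:30 end Roadmap Workshop → 1
Feb 5 20:30 end Retrospective Demo → 0
Feb 6 11:30 start Release Debrief → 1
Feb 6 13:30 end Release Debrief → 0
Feb 6 15:30 start Outreach Review → 1
Feb 6 17:30 end Outreach Review → 0
Peak is 2, at Feb 4 16:30 (Kickoff Interview, Planning Workshop).

2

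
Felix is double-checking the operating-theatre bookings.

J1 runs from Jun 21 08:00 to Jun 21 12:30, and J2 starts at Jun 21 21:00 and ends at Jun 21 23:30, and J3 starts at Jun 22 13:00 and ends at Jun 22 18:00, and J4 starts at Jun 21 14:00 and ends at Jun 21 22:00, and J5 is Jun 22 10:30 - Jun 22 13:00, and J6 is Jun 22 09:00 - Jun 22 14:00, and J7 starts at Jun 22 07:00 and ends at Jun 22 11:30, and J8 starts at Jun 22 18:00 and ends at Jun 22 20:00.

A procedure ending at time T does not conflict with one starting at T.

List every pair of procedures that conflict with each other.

Sorted by start: J1, J4, J2, J7, J6, J5, J3, J8.
J4 starts after J1 ends — done with J1.
J2 starts before J4 ends → J4 and J2 overlap.
J7 starts after J4 ends — done with J4.
J7 starts after J2 ends — done with J2.
J6 starts before J7 ends → J7 and J6 overlap.
J5 starts before J7 ends → J7 and J5 overlap.
J3 starts after J7 ends — done with J7.
J5 starts before J6 ends → J6 and J5 overlap.
J3 starts before J6 ends → J6 and J3 overlap.
J8 starts after J6 ends.
J3 starts exactly when J5 ends (back-to-back, no overlap) — done with J5.
J8 starts exactly when J3 ends (back-to-back, no overlap).

J2 & J4, J3 & J6, J5 & J6, J5 & J7, J6 & J7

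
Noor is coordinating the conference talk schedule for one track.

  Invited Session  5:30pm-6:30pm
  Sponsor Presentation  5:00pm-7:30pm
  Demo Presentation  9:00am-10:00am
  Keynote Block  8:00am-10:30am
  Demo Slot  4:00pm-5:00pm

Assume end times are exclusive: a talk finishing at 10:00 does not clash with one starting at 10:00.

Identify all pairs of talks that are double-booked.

Demo Presentation & Keynote Block, Invited Session & Sponsor Presentation

Sorted by start: Keynote Block, Demo Presentation, Demo Slot, Sponsor Presentation, Invited Session.
Demo Presentation starts before Keynote Block ends → Keynote Block and Demo Presentation overlap.
Demo Slot starts after Keynote Block ends, so Keynote Block has no further overlaps.
Demo Slot starts after Demo Presentation ends, so Demo Presentation has no further overlaps.
Sponsor Presentation starts exactly when Demo Slot ends (back-to-back, no overlap), so Demo Slot has no further overlaps.
Invited Session starts before Sponsor Presentation ends → Sponsor Presentation and Invited Session overlap.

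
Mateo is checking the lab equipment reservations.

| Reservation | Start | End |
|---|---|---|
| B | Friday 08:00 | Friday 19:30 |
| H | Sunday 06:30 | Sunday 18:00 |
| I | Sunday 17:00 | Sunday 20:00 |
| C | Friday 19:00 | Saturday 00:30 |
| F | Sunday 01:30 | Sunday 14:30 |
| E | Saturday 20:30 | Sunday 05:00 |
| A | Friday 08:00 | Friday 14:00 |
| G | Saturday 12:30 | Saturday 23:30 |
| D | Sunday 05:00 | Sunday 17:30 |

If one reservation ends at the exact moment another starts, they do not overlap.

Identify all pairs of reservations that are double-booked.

A & B, B & C, D & F, D & H, D & I, E & F, E & G, F & H, H & I

Sorted by start: A, B, C, G, E, F, D, H, I.
B starts before A ends → A and B overlap.
C starts after A ends, so nothing later overlaps A either.
C starts before B ends → B and C overlap.
G starts after B ends, so nothing later overlaps B either.
G starts after C ends, so nothing later overlaps C either.
E starts before G ends → G and E overlap.
F starts after G ends, so nothing later overlaps G either.
F starts before E ends → E and F overlap.
D starts exactly when E ends (back-to-back, no overlap), so nothing later overlaps E either.
D starts before F ends → F and D overlap.
H starts before F ends → F and H overlap.
I starts after F ends.
H starts before D ends → D and H overlap.
I starts before D ends → D and I overlap.
I starts before H ends → H and I overlap.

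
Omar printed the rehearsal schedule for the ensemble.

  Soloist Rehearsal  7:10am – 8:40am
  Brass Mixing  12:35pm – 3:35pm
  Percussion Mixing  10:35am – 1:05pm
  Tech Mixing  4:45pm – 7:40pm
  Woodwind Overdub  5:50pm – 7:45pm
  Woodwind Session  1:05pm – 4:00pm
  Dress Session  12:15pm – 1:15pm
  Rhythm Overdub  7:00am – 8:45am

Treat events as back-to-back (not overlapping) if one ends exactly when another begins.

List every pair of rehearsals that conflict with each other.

Brass Mixing & Dress Session, Brass Mixing & Percussion Mixing, Brass Mixing & Woodwind Session, Dress Session & Percussion Mixing, Dress Session & Woodwind Session, Rhythm Overdub & Soloist Rehearsal, Tech Mixing & Woodwind Overdub

Sorted by start: Rhythm Overdub, Soloist Rehearsal, Percussion Mixing, Dress Session, Brass Mixing, Woodwind Session, Tech Mixing, Woodwind Overdub.
Soloist Rehearsal starts before Rhythm Overdub ends → Rhythm Overdub and Soloist Rehearsal overlap.
Percussion Mixing starts after Rhythm Overdub ends — done with Rhythm Overdub.
Percussion Mixing starts after Soloist Rehearsal ends — done with Soloist Rehearsal.
Dress Session starts before Percussion Mixing ends → Percussion Mixing and Dress Session overlap.
Brass Mixing starts before Percussion Mixing ends → Percussion Mixing and Brass Mixing overlap.
Woodwind Session starts exactly when Percussion Mixing ends (back-to-back, no overlap) — done with Percussion Mixing.
Brass Mixing starts before Dress Session ends → Dress Session and Brass Mixing overlap.
Woodwind Session starts before Dress Session ends → Dress Session and Woodwind Session overlap.
Tech Mixing starts after Dress Session ends — done with Dress Session.
Woodwind Session starts before Brass Mixing ends → Brass Mixing and Woodwind Session overlap.
Tech Mixing starts after Brass Mixing ends — done with Brass Mixing.
Tech Mixing starts after Woodwind Session ends — done with Woodwind Session.
Woodwind Overdub starts before Tech Mixing ends → Tech Mixing and Woodwind Overdub overlap.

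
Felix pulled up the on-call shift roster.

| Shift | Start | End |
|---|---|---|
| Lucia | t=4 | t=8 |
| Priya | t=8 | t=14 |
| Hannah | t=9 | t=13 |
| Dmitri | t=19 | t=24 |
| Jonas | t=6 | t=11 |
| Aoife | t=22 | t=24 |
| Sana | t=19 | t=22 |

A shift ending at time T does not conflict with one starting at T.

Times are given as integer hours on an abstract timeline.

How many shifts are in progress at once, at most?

Sweep the timeline, counting +1 at each start and −1 at each end (ends before starts at a tie):
t=4 start Lucia → 1
t=6 start Jonas → 2
t=8 end Lucia → 1
t=8 start Priya → 2
t=9 start Hannah → 3
t=11 end Jonas → 2
t=13 end Hannah → 1
t=14 end Priya → 0
t=19 start Dmitri → 1
t=19 start Sana → 2
t=22 end Sana → 1
t=22 start Aoife → 2
t=24 end Aoife → 1
t=24 end Dmitri → 0
Peak is 3, at t=9 (Hannah, Jonas, Priya).

3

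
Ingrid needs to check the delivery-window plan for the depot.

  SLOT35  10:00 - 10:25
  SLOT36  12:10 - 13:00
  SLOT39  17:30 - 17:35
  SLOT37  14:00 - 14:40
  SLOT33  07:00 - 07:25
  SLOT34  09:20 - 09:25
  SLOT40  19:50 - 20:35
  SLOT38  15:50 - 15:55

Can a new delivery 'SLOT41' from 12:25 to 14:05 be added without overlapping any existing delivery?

No — it overlaps SLOT36, SLOT37

SLOT33: ends 07:25 at or before SLOT41 starts 12:25 → clear.
SLOT34: ends 09:25 at or before SLOT41 starts 12:25 → clear.
SLOT35: ends 10:25 at or before SLOT41 starts 12:25 → clear.
SLOT36: starts 12:10 before SLOT41 ends 14:05, and ends 13:00 after SLOT41 starts 12:25 → overlap.
SLOT37: starts 14:00 before SLOT41 ends 14:05, and ends 14:40 after SLOT41 starts 12:25 → overlap.
SLOT38: starts 15:50 at or after SLOT41 ends 14:05 → clear.
SLOT39: starts 17:30 at or after SLOT41 ends 14:05 → clear.
SLOT40: starts 19:50 at or after SLOT41 ends 14:05 → clear.
SLOT41 overlaps SLOT36, SLOT37.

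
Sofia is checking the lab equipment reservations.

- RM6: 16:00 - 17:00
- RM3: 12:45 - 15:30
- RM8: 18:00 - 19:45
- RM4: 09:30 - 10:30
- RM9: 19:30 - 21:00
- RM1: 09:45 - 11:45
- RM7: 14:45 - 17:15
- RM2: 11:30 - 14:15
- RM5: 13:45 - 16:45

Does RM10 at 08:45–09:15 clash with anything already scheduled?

RM4: starts 09:30 at or after RM10 ends 09:15 → clear.
RM1: starts 09:45 at or after RM10 ends 09:15 → clear.
RM2: starts 11:30 at or after RM10 ends 09:15 → clear.
RM3: starts 12:45 at or after RM10 ends 09:15 → clear.
RM5: starts 13:45 at or after RM10 ends 09:15 → clear.
RM7: starts 14:45 at or after RM10 ends 09:15 → clear.
RM6: starts 16:00 at or after RM10 ends 09:15 → clear.
RM8: starts 18:00 at or after RM10 ends 09:15 → clear.
RM9: starts 19:30 at or after RM10 ends 09:15 → clear.

No — it doesn't clash with anything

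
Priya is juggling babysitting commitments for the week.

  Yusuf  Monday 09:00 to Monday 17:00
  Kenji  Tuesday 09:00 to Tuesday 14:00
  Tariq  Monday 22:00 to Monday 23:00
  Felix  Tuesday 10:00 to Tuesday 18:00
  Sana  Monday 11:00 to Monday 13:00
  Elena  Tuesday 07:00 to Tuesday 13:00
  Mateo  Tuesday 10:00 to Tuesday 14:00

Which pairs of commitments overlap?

Sorted by start: Yusuf, Sana, Tariq, Elena, Kenji, Felix, Mateo.
Sana starts before Yusuf ends → Yusuf and Sana overlap.
Tariq starts after Yusuf ends, so nothing later overlaps Yusuf either.
Tariq starts after Sana ends, so nothing later overlaps Sana either.
Elena starts after Tariq ends, so nothing later overlaps Tariq either.
Kenji starts before Elena ends → Elena and Kenji overlap.
Felix starts before Elena ends → Elena and Felix overlap.
Mateo starts before Elena ends → Elena and Mateo overlap.
Felix starts before Kenji ends → Kenji and Felix overlap.
Mateo starts before Kenji ends → Kenji and Mateo overlap.
Mateo starts before Felix ends → Felix and Mateo overlap.

Elena & Felix, Elena & Kenji, Elena & Mateo, Felix & Kenji, Felix & Mateo, Kenji & Mateo, Sana & Yusuf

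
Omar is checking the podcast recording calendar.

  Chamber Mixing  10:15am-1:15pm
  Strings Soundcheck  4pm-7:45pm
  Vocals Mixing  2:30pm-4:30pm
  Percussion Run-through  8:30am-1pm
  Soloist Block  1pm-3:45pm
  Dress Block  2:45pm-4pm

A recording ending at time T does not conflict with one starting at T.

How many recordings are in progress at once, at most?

Sweep the timeline, counting +1 at each start and −1 at each end (ends before starts at a tie):
8:30am start Percussion Run-through → 1
10:15am start Chamber Mixing → 2
1pm end Percussion Run-through → 1
1pm start Soloist Block → 2
1:15pm end Chamber Mixing → 1
2:30pm start Vocals Mixing → 2
2:45pm start Dress Block → 3
3:45pm end Soloist Block → 2
4pm end Dress Block → 1
4pm start Strings Soundcheck → 2
4:30pm end Vocals Mixing → 1
7:45pm end Strings Soundcheck → 0
Peak is 3, at 2:45pm (Dress Block, Soloist Block, Vocals Mixing).

3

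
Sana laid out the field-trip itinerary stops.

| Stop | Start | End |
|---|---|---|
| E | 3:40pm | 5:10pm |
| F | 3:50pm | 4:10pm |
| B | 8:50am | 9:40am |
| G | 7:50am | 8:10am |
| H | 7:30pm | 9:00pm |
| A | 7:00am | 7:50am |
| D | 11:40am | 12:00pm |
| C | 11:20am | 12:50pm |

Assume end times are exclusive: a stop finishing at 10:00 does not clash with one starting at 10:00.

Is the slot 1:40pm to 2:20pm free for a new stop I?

Yes — the slot is free

A: ends 7:50am at or before I starts 1:40pm → clear.
G: ends 8:10am at or before I starts 1:40pm → clear.
B: ends 9:40am at or before I starts 1:40pm → clear.
C: ends 12:50pm at or before I starts 1:40pm → clear.
D: ends 12:00pm at or before I starts 1:40pm → clear.
E: starts 3:40pm at or after I ends 2:20pm → clear.
F: starts 3:50pm at or after I ends 2:20pm → clear.
H: starts 7:30pm at or after I ends 2:20pm → clear.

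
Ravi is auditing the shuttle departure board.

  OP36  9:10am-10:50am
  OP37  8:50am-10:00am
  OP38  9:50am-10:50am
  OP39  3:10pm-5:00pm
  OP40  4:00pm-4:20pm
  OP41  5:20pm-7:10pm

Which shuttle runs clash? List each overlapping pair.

OP36 & OP37, OP36 & OP38, OP37 & OP38, OP39 & OP40

Sorted by start: OP37, OP36, OP38, OP39, OP40, OP41.
OP36 starts before OP37 ends → OP37 and OP36 overlap.
OP38 starts before OP37 ends → OP37 and OP38 overlap.
OP39 starts after OP37 ends, so OP37 has no further overlaps.
OP38 starts before OP36 ends → OP36 and OP38 overlap.
OP39 starts after OP36 ends, so OP36 has no further overlaps.
OP39 starts after OP38 ends, so OP38 has no further overlaps.
OP40 starts before OP39 ends → OP39 and OP40 overlap.
OP41 starts after OP39 ends.
OP41 starts after OP40 ends.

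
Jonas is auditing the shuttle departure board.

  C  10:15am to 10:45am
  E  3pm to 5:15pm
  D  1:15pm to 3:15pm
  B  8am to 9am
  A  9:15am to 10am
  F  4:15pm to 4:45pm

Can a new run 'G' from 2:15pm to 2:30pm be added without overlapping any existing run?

B: ends 9am at or before G starts 2:15pm → clear.
A: ends 10am at or before G starts 2:15pm → clear.
C: ends 10:45am at or before G starts 2:15pm → clear.
D: starts 1:15pm before G ends 2:30pm, and ends 3:15pm after G starts 2:15pm → overlap.
E: starts 3pm at or after G ends 2:30pm → clear.
F: starts 4:15pm at or after G ends 2:30pm → clear.
G overlaps D.

No — it overlaps D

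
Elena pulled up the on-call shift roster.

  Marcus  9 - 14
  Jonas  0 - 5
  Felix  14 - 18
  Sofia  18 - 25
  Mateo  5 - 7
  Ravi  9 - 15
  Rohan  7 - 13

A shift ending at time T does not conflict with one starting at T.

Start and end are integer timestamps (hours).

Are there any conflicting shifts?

Yes

Sorted by start: Jonas, Mateo, Rohan, Ravi, Marcus, Felix, Sofia.
Mateo starts exactly when Jonas ends (back-to-back, no overlap), so Jonas has no further overlaps.
Rohan starts exactly when Mateo ends (back-to-back, no overlap), so Mateo has no further overlaps.
Ravi starts before Rohan ends → Rohan and Ravi overlap.
That's a conflict, so the schedule is not conflict-free.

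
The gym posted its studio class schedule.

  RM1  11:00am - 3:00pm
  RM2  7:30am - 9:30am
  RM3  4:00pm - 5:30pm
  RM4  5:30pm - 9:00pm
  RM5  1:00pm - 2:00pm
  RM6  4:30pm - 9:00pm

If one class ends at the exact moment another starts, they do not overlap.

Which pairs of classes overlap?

Sorted by start: RM2, RM1, RM5, RM3, RM6, RM4.
RM1 starts after RM2 ends — done with RM2.
RM5 starts before RM1 ends → RM1 and RM5 overlap.
RM3 starts after RM1 ends — done with RM1.
RM3 starts after RM5 ends — done with RM5.
RM6 starts before RM3 ends → RM3 and RM6 overlap.
RM4 starts exactly when RM3 ends (back-to-back, no overlap).
RM4 starts before RM6 ends → RM6 and RM4 overlap.

RM1 & RM5, RM3 & RM6, RM4 & RM6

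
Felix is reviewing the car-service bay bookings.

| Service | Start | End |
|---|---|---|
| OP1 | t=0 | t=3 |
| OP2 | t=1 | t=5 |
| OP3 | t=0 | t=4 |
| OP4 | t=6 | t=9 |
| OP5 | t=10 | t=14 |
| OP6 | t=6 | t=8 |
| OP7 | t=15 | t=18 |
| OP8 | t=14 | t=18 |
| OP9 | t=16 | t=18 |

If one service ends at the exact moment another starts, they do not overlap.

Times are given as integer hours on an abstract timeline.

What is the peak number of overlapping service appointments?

3

Sort all start/end points and keep a running count:
t=0 start OP1 → 1
t=0 start OP3 → 2
t=1 start OP2 → 3
t=3 end OP1 → 2
t=4 end OP3 → 1
t=5 end OP2 → 0
t=6 start OP4 → 1
t=6 start OP6 → 2
t=8 end OP6 → 1
t=9 end OP4 → 0
t=10 start OP5 → 1
t=14 end OP5 → 0
t=14 start OP8 → 1
t=15 start OP7 → 2
t=16 start OP9 → 3
t=18 end OP7 → 2
t=18 end OP8 → 1
t=18 end OP9 → 0
Peak is 3, at t=1 (OP1, OP2, OP3).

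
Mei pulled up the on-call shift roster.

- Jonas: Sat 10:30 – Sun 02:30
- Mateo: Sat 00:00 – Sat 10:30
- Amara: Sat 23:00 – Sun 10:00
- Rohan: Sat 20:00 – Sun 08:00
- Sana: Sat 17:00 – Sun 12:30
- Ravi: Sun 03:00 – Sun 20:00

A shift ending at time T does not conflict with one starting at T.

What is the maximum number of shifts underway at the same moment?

Sort all start/end points and keep a running count:
Sat 00:00 start Mateo → 1
Sat 10:30 end Mateo → 0
Sat 10:30 start Jonas → 1
Sat 17:00 start Sana → 2
Sat 20:00 start Rohan → 3
Sat 23:00 start Amara → 4
Sun 02:30 end Jonas → 3
Sun 03:00 start Ravi → 4
Sun 08:00 end Rohan → 3
Sun 10:00 end Amara → 2
Sun 12:30 end Sana → 1
Sun 20:00 end Ravi → 0
Peak is 4, at Sat 23:00 (Amara, Jonas, Rohan, Sana).

4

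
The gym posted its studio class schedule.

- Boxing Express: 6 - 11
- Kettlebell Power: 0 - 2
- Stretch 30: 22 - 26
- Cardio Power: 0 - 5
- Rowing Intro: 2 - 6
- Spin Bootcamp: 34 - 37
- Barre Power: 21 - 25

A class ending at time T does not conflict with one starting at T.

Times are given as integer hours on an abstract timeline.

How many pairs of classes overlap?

Sorted by start: Cardio Power, Kettlebell Power, Rowing Intro, Boxing Express, Barre Power, Stretch 30, Spin Bootcamp.
Kettlebell Power starts before Cardio Power ends → Cardio Power and Kettlebell Power overlap.
Rowing Intro starts before Cardio Power ends → Cardio Power and Rowing Intro overlap.
Boxing Express starts after Cardio Power ends — done with Cardio Power.
Rowing Intro starts exactly when Kettlebell Power ends (back-to-back, no overlap) — done with Kettlebell Power.
Boxing Express starts exactly when Rowing Intro ends (back-to-back, no overlap) — done with Rowing Intro.
Barre Power starts after Boxing Express ends — done with Boxing Express.
Stretch 30 starts before Barre Power ends → Barre Power and Stretch 30 overlap.
Spin Bootcamp starts after Barre Power ends.
Spin Bootcamp starts after Stretch 30 ends.
Overlapping pairs: Barre Power & Stretch 30, Cardio Power & Kettlebell Power, Cardio Power & Rowing Intro — 3 in total.

3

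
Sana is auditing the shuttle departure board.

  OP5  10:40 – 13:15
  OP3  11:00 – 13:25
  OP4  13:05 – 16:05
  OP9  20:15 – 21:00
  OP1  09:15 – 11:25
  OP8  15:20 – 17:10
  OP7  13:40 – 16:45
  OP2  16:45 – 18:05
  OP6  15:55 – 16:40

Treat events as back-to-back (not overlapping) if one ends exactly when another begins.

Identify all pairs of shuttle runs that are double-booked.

Sorted by start: OP1, OP5, OP3, OP4, OP7, OP8, OP6, OP2, OP9.
OP5 starts before OP1 ends → OP1 and OP5 overlap.
OP3 starts before OP1 ends → OP1 and OP3 overlap.
OP4 starts after OP1 ends, so OP1 has no further overlaps.
OP3 starts before OP5 ends → OP5 and OP3 overlap.
OP4 starts before OP5 ends → OP5 and OP4 overlap.
OP7 starts after OP5 ends, so OP5 has no further overlaps.
OP4 starts before OP3 ends → OP3 and OP4 overlap.
OP7 starts after OP3 ends, so OP3 has no further overlaps.
OP7 starts before OP4 ends → OP4 and OP7 overlap.
OP8 starts before OP4 ends → OP4 and OP8 overlap.
OP6 starts before OP4 ends → OP4 and OP6 overlap.
OP2 starts after OP4 ends, so OP4 has no further overlaps.
OP8 starts before OP7 ends → OP7 and OP8 overlap.
OP6 starts before OP7 ends → OP7 and OP6 overlap.
OP2 starts exactly when OP7 ends (back-to-back, no overlap), so OP7 has no further overlaps.
OP6 starts before OP8 ends → OP8 and OP6 overlap.
OP2 starts before OP8 ends → OP8 and OP2 overlap.
OP9 starts after OP8 ends.
OP2 starts after OP6 ends, so OP6 has no further overlaps.
OP9 starts after OP2 ends.

OP1 & OP3, OP1 & OP5, OP2 & OP8, OP3 & OP4, OP3 & OP5, OP4 & OP5, OP4 & OP6, OP4 & OP7, OP4 & OP8, OP6 & OP7, OP6 & OP8, OP7 & OP8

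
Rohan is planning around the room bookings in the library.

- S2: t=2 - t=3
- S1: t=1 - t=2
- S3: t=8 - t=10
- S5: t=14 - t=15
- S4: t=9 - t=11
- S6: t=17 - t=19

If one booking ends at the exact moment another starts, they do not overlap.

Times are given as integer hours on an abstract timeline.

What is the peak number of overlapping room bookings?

Sort all start/end points and keep a running count:
t=1 start S1 → 1
t=2 end S1 → 0
t=2 start S2 → 1
t=3 end S2 → 0
t=8 start S3 → 1
t=9 start S4 → 2
t=10 end S3 → 1
t=11 end S4 → 0
t=14 start S5 → 1
t=15 end S5 → 0
t=17 start S6 → 1
t=19 end S6 → 0
Peak is 2, at t=9 (S3, S4).

2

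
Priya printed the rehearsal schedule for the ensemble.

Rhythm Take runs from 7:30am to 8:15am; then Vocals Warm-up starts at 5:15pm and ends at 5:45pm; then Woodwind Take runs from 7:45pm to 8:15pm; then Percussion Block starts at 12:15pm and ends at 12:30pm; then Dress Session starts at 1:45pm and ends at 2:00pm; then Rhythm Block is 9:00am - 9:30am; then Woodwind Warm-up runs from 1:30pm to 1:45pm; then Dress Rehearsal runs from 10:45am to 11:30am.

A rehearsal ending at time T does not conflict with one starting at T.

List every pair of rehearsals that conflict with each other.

Check each pair: they overlap iff neither finishes before the other starts.
Sorted by start: Rhythm Take, Rhythm Block, Dress Rehearsal, Percussion Block, Woodwind Warm-up, Dress Session, Vocals Warm-up, Woodwind Take.
Rhythm Block starts after Rhythm Take ends — done with Rhythm Take.
Dress Rehearsal starts after Rhythm Block ends — done with Rhythm Block.
Percussion Block starts after Dress Rehearsal ends — done with Dress Rehearsal.
Woodwind Warm-up starts after Percussion Block ends — done with Percussion Block.
Dress Session starts exactly when Woodwind Warm-up ends (back-to-back, no overlap) — done with Woodwind Warm-up.
Vocals Warm-up starts after Dress Session ends — done with Dress Session.
Woodwind Take starts after Vocals Warm-up ends.

none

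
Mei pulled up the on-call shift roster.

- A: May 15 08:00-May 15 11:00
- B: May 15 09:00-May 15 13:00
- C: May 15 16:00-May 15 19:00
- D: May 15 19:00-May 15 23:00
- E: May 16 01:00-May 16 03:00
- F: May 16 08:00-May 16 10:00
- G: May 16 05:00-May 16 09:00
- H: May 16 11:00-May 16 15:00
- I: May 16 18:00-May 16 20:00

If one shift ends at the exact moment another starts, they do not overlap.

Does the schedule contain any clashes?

Yes

Sorted by start: A, B, C, D, E, G, F, H, I.
B starts before A ends → A and B overlap.
That's a conflict, so the schedule is not conflict-free.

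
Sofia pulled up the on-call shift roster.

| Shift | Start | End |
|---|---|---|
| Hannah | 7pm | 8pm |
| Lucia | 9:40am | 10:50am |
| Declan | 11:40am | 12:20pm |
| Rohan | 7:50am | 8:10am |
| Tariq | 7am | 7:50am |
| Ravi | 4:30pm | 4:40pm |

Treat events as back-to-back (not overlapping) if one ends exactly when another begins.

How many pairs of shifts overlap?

0

Two intervals overlap when each starts before the other ends.
Sorted by start: Tariq, Rohan, Lucia, Declan, Ravi, Hannah.
Rohan starts exactly when Tariq ends (back-to-back, no overlap), so Tariq has no further overlaps.
Lucia starts after Rohan ends, so Rohan has no further overlaps.
Declan starts after Lucia ends, so Lucia has no further overlaps.
Ravi starts after Declan ends, so Declan has no further overlaps.
Hannah starts after Ravi ends.
No pair overlaps.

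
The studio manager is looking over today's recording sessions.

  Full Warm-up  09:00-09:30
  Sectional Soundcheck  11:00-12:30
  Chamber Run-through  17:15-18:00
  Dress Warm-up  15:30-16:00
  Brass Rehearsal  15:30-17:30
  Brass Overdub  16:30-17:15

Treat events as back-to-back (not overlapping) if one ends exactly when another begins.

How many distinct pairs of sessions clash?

3

Sorted by start: Full Warm-up, Sectional Soundcheck, Dress Warm-up, Brass Rehearsal, Brass Overdub, Chamber Run-through.
Sectional Soundcheck starts after Full Warm-up ends, so nothing later overlaps Full Warm-up either.
Dress Warm-up starts after Sectional Soundcheck ends, so nothing later overlaps Sectional Soundcheck either.
Brass Rehearsal starts before Dress Warm-up ends → Dress Warm-up and Brass Rehearsal overlap.
Brass Overdub starts after Dress Warm-up ends, so nothing later overlaps Dress Warm-up either.
Brass Overdub starts before Brass Rehearsal ends → Brass Rehearsal and Brass Overdub overlap.
Chamber Run-through starts before Brass Rehearsal ends → Brass Rehearsal and Chamber Run-through overlap.
Chamber Run-through starts exactly when Brass Overdub ends (back-to-back, no overlap).
Overlapping pairs: Brass Overdub & Brass Rehearsal, Brass Rehearsal & Chamber Run-through, Brass Rehearsal & Dress Warm-up — 3 in total.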